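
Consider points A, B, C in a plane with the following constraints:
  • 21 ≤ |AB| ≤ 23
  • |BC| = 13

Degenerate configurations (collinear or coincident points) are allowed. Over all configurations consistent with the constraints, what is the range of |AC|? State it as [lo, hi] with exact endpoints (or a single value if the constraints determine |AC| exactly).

|AC| ∈ [8, 36]  (≈ [8.0000, 36.0000])

|AB| ∈ [21, 23]
|BC| ∈ {13}
|AC| ∈ [8, 36]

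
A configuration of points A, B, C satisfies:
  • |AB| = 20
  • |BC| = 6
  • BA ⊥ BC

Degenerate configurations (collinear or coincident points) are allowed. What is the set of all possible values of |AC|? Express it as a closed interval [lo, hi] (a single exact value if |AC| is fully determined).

|AB| ∈ {20}
|BC| ∈ {6}
|AC| ∈ {2·√(109)}

|AC| = 2·√(109)  (≈ 20.8806)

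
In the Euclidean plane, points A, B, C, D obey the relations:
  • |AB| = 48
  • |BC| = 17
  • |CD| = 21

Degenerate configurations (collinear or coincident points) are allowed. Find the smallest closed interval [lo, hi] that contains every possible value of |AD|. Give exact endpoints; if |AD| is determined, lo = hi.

|AD| ∈ [10, 86]  (≈ [10.0000, 86.0000])

|AB| ∈ {48}
|BC| ∈ {17}
|CD| ∈ {21}
|AC| ∈ [31, 65]
|BD| ∈ [4, 38]
|AD| ∈ [10, 86]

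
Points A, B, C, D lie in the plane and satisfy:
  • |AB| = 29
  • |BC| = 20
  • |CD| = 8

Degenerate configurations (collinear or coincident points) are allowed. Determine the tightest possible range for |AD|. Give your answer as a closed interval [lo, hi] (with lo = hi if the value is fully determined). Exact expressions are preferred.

|AB| ∈ {29}
|BC| ∈ {20}
|CD| ∈ {8}
|AC| ∈ [9, 49]
|BD| ∈ [12, 28]
|AD| ∈ [1, 57]

|AD| ∈ [1, 57]  (≈ [1.0000, 57.0000])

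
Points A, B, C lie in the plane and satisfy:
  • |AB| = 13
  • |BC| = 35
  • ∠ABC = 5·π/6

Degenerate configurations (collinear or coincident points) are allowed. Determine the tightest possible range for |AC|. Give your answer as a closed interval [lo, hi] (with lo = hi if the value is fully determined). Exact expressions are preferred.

|AC| = √(455·√(3) + 1394)  (≈ 46.7128)

|AB| ∈ {13}
|BC| ∈ {35}
|AC| ∈ {√(455·√(3) + 1394)}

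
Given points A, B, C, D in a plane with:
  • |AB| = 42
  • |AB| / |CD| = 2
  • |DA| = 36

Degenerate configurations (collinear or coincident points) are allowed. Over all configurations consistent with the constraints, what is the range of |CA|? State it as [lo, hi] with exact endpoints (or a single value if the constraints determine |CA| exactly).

|AB| ∈ {42}
|AD| ∈ {36}
|CD| ∈ {21}
|BD| ∈ [6, 78]
|AC| ∈ [15, 57]
|BC| ∈ [0, 99]

|CA| ∈ [15, 57]  (≈ [15.0000, 57.0000])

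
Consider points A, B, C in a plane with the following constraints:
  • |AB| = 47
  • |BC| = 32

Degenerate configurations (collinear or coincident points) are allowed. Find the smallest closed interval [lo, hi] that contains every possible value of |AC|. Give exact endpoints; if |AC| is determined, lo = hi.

|AC| ∈ [15, 79]  (≈ [15.0000, 79.0000])

|AB| ∈ {47}
|BC| ∈ {32}
|AC| ∈ [15, 79]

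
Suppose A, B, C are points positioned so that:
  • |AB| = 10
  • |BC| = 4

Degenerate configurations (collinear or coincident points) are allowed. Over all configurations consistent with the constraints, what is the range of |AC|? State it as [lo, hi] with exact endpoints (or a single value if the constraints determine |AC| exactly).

|AC| ∈ [6, 14]  (≈ [6.0000, 14.0000])

|AB| ∈ {10}
|BC| ∈ {4}
|AC| ∈ [6, 14]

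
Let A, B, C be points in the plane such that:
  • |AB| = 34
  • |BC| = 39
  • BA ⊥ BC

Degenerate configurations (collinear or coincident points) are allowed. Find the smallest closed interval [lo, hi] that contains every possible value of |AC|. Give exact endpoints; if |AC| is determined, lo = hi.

|AC| = √(2677)  (≈ 51.7397)

|AB| ∈ {34}
|BC| ∈ {39}
|AC| ∈ {√(2677)}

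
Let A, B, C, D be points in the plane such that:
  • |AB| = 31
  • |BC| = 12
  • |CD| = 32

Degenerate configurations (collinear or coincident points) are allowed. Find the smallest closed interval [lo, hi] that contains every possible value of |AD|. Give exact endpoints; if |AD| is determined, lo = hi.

|AB| ∈ {31}
|BC| ∈ {12}
|CD| ∈ {32}
|AC| ∈ [19, 43]
|BD| ∈ [20, 44]
|AD| ∈ [0, 75]

|AD| ∈ [0, 75]  (≈ [0.0000, 75.0000])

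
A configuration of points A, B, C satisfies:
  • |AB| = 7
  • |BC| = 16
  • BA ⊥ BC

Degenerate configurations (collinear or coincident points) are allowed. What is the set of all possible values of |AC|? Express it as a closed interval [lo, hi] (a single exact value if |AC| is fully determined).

|AC| = √(305)  (≈ 17.4642)

|AB| ∈ {7}
|BC| ∈ {16}
|AC| ∈ {√(305)}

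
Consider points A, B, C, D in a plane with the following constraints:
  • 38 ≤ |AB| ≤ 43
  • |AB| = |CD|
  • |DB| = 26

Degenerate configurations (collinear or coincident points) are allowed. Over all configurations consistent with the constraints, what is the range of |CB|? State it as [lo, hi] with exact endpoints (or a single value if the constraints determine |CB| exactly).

|CB| ∈ [12, 69]  (≈ [12.0000, 69.0000])

|AB| ∈ [38, 43]
|BD| ∈ {26}
|CD| ∈ [38, 43]
|AD| ∈ [12, 69]
|BC| ∈ [12, 69]
|AC| ∈ [0, 112]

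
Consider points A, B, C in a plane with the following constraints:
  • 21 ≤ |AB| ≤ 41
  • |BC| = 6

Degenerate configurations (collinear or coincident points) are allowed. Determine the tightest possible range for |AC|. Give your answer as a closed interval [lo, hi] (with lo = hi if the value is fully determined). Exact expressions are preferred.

|AB| ∈ [21, 41]
|BC| ∈ {6}
|AC| ∈ [15, 47]

|AC| ∈ [15, 47]  (≈ [15.0000, 47.0000])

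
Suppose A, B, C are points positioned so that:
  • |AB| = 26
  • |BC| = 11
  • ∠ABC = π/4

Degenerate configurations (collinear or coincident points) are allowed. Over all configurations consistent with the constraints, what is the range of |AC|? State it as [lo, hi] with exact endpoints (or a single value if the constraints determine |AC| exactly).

|AC| = √(797 - 286·√(2))  (≈ 19.8125)

|AB| ∈ {26}
|BC| ∈ {11}
|AC| ∈ {√(797 - 286·√(2))}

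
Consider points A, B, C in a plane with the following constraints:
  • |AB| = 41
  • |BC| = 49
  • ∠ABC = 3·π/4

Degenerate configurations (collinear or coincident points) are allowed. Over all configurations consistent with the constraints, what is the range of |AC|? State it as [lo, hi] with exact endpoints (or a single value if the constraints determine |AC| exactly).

|AC| = √(2009·√(2) + 4082)  (≈ 83.2055)

|AB| ∈ {41}
|BC| ∈ {49}
|AC| ∈ {√(2009·√(2) + 4082)}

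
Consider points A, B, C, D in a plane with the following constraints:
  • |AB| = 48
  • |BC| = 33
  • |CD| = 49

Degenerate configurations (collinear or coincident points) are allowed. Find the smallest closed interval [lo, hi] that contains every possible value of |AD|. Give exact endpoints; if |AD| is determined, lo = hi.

|AD| ∈ [0, 130]  (≈ [0.0000, 130.0000])

|AB| ∈ {48}
|BC| ∈ {33}
|CD| ∈ {49}
|AC| ∈ [15, 81]
|BD| ∈ [16, 82]
|AD| ∈ [0, 130]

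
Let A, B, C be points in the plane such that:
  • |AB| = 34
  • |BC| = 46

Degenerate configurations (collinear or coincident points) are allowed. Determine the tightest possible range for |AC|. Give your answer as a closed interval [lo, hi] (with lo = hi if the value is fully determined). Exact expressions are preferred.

|AC| ∈ [12, 80]  (≈ [12.0000, 80.0000])

|AB| ∈ {34}
|BC| ∈ {46}
|AC| ∈ [12, 80]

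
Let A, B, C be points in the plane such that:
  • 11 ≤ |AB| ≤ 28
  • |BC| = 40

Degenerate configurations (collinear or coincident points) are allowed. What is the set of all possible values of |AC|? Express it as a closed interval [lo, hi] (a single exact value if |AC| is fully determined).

|AC| ∈ [12, 68]  (≈ [12.0000, 68.0000])

|AB| ∈ [11, 28]
|BC| ∈ {40}
|AC| ∈ [12, 68]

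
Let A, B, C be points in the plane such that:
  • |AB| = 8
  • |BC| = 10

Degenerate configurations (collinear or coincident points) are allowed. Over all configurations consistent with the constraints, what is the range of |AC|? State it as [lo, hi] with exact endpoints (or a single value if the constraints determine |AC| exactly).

|AC| ∈ [2, 18]  (≈ [2.0000, 18.0000])

|AB| ∈ {8}
|BC| ∈ {10}
|AC| ∈ [2, 18]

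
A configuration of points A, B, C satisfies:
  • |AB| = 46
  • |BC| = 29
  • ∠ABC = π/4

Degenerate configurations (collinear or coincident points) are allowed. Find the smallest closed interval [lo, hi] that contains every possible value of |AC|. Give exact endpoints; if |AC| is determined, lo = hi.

|AC| = √(2957 - 1334·√(2))  (≈ 32.7176)

|AB| ∈ {46}
|BC| ∈ {29}
|AC| ∈ {√(2957 - 1334·√(2))}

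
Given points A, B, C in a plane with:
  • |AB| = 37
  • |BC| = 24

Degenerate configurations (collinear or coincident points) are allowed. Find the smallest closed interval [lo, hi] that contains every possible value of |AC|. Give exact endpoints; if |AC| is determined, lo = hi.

|AC| ∈ [13, 61]  (≈ [13.0000, 61.0000])

|AB| ∈ {37}
|BC| ∈ {24}
|AC| ∈ [13, 61]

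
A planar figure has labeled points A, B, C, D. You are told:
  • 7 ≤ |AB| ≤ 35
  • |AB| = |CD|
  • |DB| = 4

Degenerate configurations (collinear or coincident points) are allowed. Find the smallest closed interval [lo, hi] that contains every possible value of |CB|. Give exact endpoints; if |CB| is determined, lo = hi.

|AB| ∈ [7, 35]
|BD| ∈ {4}
|CD| ∈ [7, 35]
|AD| ∈ [3, 39]
|BC| ∈ [3, 39]
|AC| ∈ [0, 74]

|CB| ∈ [3, 39]  (≈ [3.0000, 39.0000])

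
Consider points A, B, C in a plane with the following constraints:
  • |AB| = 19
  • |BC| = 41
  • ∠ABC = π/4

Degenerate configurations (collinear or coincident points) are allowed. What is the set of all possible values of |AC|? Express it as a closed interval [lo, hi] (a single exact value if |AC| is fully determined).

|AB| ∈ {19}
|BC| ∈ {41}
|AC| ∈ {√(2042 - 779·√(2))}

|AC| = √(2042 - 779·√(2))  (≈ 30.6648)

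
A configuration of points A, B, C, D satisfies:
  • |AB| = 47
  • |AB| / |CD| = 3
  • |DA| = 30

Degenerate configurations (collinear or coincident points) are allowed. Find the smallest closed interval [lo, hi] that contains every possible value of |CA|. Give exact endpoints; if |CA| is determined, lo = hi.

|AB| ∈ {47}
|AD| ∈ {30}
|CD| ∈ {47/3}
|BD| ∈ [17, 77]
|AC| ∈ [43/3, 137/3]
|BC| ∈ [4/3, 278/3]

|CA| ∈ [43/3, 137/3]  (≈ [14.3333, 45.6667])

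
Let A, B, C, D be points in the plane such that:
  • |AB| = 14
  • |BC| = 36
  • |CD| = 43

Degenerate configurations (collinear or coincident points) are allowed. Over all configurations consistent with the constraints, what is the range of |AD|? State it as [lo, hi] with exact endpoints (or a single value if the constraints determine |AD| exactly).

|AD| ∈ [0, 93]  (≈ [0.0000, 93.0000])

|AB| ∈ {14}
|BC| ∈ {36}
|CD| ∈ {43}
|AC| ∈ [22, 50]
|BD| ∈ [7, 79]
|AD| ∈ [0, 93]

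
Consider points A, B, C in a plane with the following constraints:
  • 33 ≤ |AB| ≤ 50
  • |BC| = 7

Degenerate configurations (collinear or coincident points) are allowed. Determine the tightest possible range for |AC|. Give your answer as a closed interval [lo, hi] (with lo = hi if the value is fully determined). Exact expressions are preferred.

|AB| ∈ [33, 50]
|BC| ∈ {7}
|AC| ∈ [26, 57]

|AC| ∈ [26, 57]  (≈ [26.0000, 57.0000])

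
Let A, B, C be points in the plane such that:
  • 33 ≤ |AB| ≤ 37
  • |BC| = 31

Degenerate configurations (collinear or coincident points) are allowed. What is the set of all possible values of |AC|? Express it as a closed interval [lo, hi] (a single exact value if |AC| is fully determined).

|AB| ∈ [33, 37]
|BC| ∈ {31}
|AC| ∈ [2, 68]

|AC| ∈ [2, 68]  (≈ [2.0000, 68.0000])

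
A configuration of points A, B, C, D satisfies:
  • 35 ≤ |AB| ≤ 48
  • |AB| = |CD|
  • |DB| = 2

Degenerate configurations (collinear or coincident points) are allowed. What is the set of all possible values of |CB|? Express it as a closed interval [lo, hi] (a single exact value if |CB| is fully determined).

|AB| ∈ [35, 48]
|BD| ∈ {2}
|CD| ∈ [35, 48]
|AD| ∈ [33, 50]
|BC| ∈ [33, 50]
|AC| ∈ [0, 98]

|CB| ∈ [33, 50]  (≈ [33.0000, 50.0000])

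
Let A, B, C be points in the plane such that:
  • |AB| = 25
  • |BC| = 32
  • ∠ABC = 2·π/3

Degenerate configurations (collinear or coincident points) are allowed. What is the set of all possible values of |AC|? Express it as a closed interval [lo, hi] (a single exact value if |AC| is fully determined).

|AC| = √(2449)  (≈ 49.4874)

|AB| ∈ {25}
|BC| ∈ {32}
|AC| ∈ {√(2449)}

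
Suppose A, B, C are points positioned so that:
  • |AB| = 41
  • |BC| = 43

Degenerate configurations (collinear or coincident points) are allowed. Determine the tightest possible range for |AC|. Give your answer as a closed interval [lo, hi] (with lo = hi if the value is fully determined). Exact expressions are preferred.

|AC| ∈ [2, 84]  (≈ [2.0000, 84.0000])

|AB| ∈ {41}
|BC| ∈ {43}
|AC| ∈ [2, 84]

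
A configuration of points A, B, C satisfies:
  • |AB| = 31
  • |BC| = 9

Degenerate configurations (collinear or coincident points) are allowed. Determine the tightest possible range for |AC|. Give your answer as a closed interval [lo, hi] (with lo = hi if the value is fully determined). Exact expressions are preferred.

|AB| ∈ {31}
|BC| ∈ {9}
|AC| ∈ [22, 40]

|AC| ∈ [22, 40]  (≈ [22.0000, 40.0000])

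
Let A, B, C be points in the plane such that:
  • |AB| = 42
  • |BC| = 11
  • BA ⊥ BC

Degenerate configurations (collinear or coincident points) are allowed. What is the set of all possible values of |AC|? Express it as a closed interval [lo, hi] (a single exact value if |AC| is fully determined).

|AC| = √(1885)  (≈ 43.4166)

|AB| ∈ {42}
|BC| ∈ {11}
|AC| ∈ {√(1885)}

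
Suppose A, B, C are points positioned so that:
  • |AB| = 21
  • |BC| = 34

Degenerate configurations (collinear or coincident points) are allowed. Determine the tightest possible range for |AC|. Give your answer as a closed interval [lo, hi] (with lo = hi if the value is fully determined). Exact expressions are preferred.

|AB| ∈ {21}
|BC| ∈ {34}
|AC| ∈ [13, 55]

|AC| ∈ [13, 55]  (≈ [13.0000, 55.0000])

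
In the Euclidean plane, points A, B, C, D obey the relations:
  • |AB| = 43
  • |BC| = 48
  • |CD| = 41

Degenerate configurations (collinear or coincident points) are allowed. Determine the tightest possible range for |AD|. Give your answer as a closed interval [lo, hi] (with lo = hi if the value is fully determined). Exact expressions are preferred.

|AD| ∈ [0, 132]  (≈ [0.0000, 132.0000])

|AB| ∈ {43}
|BC| ∈ {48}
|CD| ∈ {41}
|AC| ∈ [5, 91]
|BD| ∈ [7, 89]
|AD| ∈ [0, 132]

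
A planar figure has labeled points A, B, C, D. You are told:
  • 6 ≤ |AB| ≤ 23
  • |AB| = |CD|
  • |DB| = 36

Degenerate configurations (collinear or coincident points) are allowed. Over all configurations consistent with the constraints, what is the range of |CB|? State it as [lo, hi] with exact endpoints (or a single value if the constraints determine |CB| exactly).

|AB| ∈ [6, 23]
|BD| ∈ {36}
|CD| ∈ [6, 23]
|AD| ∈ [13, 59]
|BC| ∈ [13, 59]
|AC| ∈ [0, 82]

|CB| ∈ [13, 59]  (≈ [13.0000, 59.0000])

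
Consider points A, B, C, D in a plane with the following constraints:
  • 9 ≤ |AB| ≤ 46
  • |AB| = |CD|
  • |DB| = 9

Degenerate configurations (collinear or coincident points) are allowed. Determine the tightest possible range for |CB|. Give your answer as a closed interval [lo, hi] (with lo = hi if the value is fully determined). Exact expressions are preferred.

|AB| ∈ [9, 46]
|BD| ∈ {9}
|CD| ∈ [9, 46]
|AD| ∈ [0, 55]
|BC| ∈ [0, 55]
|AC| ∈ [0, 101]

|CB| ∈ [0, 55]  (≈ [0.0000, 55.0000])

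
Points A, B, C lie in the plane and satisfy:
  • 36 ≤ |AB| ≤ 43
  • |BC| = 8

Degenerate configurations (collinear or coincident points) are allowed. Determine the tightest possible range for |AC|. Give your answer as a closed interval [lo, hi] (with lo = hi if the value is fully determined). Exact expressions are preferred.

|AB| ∈ [36, 43]
|BC| ∈ {8}
|AC| ∈ [28, 51]

|AC| ∈ [28, 51]  (≈ [28.0000, 51.0000])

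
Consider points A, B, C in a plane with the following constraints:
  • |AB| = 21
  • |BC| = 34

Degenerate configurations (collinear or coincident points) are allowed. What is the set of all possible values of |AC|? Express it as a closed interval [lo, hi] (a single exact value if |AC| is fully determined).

|AC| ∈ [13, 55]  (≈ [13.0000, 55.0000])

|AB| ∈ {21}
|BC| ∈ {34}
|AC| ∈ [13, 55]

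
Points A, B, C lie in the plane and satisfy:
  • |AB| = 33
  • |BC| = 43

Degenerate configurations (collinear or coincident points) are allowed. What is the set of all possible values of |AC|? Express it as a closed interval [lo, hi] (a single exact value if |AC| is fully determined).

|AC| ∈ [10, 76]  (≈ [10.0000, 76.0000])

|AB| ∈ {33}
|BC| ∈ {43}
|AC| ∈ [10, 76]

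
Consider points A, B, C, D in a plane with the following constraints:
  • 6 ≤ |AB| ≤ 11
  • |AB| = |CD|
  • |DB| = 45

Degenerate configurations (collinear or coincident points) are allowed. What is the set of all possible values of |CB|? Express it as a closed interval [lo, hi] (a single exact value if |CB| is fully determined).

|AB| ∈ [6, 11]
|BD| ∈ {45}
|CD| ∈ [6, 11]
|AD| ∈ [34, 56]
|BC| ∈ [34, 56]
|AC| ∈ [23, 67]

|CB| ∈ [34, 56]  (≈ [34.0000, 56.0000])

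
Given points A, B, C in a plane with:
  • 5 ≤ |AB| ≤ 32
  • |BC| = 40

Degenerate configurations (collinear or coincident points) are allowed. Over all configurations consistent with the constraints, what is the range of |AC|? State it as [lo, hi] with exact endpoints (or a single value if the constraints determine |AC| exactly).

|AB| ∈ [5, 32]
|BC| ∈ {40}
|AC| ∈ [8, 72]

|AC| ∈ [8, 72]  (≈ [8.0000, 72.0000])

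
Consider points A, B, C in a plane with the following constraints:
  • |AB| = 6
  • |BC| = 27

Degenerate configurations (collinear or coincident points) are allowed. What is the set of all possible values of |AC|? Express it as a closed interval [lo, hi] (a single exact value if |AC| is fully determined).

|AB| ∈ {6}
|BC| ∈ {27}
|AC| ∈ [21, 33]

|AC| ∈ [21, 33]  (≈ [21.0000, 33.0000])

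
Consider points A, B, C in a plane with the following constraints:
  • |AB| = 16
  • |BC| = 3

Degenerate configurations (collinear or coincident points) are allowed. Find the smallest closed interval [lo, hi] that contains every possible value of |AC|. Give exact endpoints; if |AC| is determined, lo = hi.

|AB| ∈ {16}
|BC| ∈ {3}
|AC| ∈ [13, 19]

|AC| ∈ [13, 19]  (≈ [13.0000, 19.0000])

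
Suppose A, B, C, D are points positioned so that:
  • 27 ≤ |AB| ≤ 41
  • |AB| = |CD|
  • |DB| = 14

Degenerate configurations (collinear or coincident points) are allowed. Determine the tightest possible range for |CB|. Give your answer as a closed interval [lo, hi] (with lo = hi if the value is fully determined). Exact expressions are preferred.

|CB| ∈ [13, 55]  (≈ [13.0000, 55.0000])

|AB| ∈ [27, 41]
|BD| ∈ {14}
|CD| ∈ [27, 41]
|AD| ∈ [13, 55]
|BC| ∈ [13, 55]
|AC| ∈ [0, 96]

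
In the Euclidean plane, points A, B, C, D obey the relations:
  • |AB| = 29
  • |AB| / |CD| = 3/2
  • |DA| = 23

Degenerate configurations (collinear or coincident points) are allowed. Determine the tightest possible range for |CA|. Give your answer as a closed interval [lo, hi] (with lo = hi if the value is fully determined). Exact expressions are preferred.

|CA| ∈ [11/3, 127/3]  (≈ [3.6667, 42.3333])

|AB| ∈ {29}
|AD| ∈ {23}
|CD| ∈ {58/3}
|BD| ∈ [6, 52]
|AC| ∈ [11/3, 127/3]
|BC| ∈ [0, 214/3]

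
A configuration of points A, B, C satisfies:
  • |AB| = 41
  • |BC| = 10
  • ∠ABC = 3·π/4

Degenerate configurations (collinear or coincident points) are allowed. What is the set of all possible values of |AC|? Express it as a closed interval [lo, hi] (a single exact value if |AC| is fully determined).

|AB| ∈ {41}
|BC| ∈ {10}
|AC| ∈ {√(410·√(2) + 1781)}

|AC| = √(410·√(2) + 1781)  (≈ 48.5883)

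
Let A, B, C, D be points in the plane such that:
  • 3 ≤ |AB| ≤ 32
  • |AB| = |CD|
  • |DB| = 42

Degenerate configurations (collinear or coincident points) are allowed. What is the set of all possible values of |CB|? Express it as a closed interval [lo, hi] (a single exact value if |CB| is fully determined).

|CB| ∈ [10, 74]  (≈ [10.0000, 74.0000])

|AB| ∈ [3, 32]
|BD| ∈ {42}
|CD| ∈ [3, 32]
|AD| ∈ [10, 74]
|BC| ∈ [10, 74]
|AC| ∈ [0, 106]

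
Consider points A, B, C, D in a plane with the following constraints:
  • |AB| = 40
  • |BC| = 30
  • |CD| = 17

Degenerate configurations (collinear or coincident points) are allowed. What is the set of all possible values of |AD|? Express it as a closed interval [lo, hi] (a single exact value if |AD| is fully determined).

|AD| ∈ [0, 87]  (≈ [0.0000, 87.0000])

|AB| ∈ {40}
|BC| ∈ {30}
|CD| ∈ {17}
|AC| ∈ [10, 70]
|BD| ∈ [13, 47]
|AD| ∈ [0, 87]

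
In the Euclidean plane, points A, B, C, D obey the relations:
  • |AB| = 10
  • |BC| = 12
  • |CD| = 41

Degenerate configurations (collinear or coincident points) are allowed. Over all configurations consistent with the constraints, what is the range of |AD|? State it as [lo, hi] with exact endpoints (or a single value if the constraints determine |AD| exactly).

|AD| ∈ [19, 63]  (≈ [19.0000, 63.0000])

|AB| ∈ {10}
|BC| ∈ {12}
|CD| ∈ {41}
|AC| ∈ [2, 22]
|BD| ∈ [29, 53]
|AD| ∈ [19, 63]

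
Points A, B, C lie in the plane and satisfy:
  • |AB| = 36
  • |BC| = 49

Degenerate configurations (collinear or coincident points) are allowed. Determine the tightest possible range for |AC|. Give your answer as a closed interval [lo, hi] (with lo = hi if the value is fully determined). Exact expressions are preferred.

|AB| ∈ {36}
|BC| ∈ {49}
|AC| ∈ [13, 85]

|AC| ∈ [13, 85]  (≈ [13.0000, 85.0000])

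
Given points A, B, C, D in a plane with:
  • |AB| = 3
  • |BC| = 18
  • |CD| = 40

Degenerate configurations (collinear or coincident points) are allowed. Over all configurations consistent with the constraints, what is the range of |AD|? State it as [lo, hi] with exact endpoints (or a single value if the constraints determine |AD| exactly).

|AD| ∈ [19, 61]  (≈ [19.0000, 61.0000])

|AB| ∈ {3}
|BC| ∈ {18}
|CD| ∈ {40}
|AC| ∈ [15, 21]
|BD| ∈ [22, 58]
|AD| ∈ [19, 61]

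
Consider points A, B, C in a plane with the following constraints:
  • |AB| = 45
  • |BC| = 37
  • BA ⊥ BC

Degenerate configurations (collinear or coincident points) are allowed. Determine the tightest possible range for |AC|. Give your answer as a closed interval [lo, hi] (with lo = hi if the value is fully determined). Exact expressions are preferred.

|AC| = √(3394)  (≈ 58.2580)

|AB| ∈ {45}
|BC| ∈ {37}
|AC| ∈ {√(3394)}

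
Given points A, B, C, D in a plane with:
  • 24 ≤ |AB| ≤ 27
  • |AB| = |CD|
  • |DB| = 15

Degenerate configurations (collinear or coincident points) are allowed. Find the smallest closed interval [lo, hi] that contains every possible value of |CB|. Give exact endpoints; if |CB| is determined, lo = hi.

|CB| ∈ [9, 42]  (≈ [9.0000, 42.0000])

|AB| ∈ [24, 27]
|BD| ∈ {15}
|CD| ∈ [24, 27]
|AD| ∈ [9, 42]
|BC| ∈ [9, 42]
|AC| ∈ [0, 69]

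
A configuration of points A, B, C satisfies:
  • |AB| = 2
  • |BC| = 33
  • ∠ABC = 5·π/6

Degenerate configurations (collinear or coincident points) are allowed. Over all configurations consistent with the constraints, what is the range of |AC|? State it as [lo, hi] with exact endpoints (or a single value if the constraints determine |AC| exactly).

|AC| = √(66·√(3) + 1093)  (≈ 34.7464)

|AB| ∈ {2}
|BC| ∈ {33}
|AC| ∈ {√(66·√(3) + 1093)}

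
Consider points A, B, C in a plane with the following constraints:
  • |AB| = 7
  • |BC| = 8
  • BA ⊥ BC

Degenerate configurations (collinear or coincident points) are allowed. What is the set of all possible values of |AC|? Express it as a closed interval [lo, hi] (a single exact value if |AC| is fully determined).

|AB| ∈ {7}
|BC| ∈ {8}
|AC| ∈ {√(113)}

|AC| = √(113)  (≈ 10.6301)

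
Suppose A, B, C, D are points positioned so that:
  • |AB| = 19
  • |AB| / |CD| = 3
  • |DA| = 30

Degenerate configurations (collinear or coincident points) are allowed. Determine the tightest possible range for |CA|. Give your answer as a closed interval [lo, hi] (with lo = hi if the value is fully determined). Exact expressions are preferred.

|CA| ∈ [71/3, 109/3]  (≈ [23.6667, 36.3333])

|AB| ∈ {19}
|AD| ∈ {30}
|CD| ∈ {19/3}
|BD| ∈ [11, 49]
|AC| ∈ [71/3, 109/3]
|BC| ∈ [14/3, 166/3]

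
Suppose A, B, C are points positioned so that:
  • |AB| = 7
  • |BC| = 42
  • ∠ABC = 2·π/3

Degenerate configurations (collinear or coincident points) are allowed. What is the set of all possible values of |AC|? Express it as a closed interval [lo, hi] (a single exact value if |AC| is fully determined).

|AB| ∈ {7}
|BC| ∈ {42}
|AC| ∈ {7·√(43)}

|AC| = 7·√(43)  (≈ 45.9021)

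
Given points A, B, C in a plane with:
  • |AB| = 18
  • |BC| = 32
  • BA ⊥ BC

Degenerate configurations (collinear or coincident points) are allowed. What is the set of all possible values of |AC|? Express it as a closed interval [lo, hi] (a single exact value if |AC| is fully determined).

|AB| ∈ {18}
|BC| ∈ {32}
|AC| ∈ {2·√(337)}

|AC| = 2·√(337)  (≈ 36.7151)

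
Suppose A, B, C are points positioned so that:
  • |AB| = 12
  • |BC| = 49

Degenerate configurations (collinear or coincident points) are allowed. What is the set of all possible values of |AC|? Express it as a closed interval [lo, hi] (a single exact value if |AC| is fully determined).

|AC| ∈ [37, 61]  (≈ [37.0000, 61.0000])

|AB| ∈ {12}
|BC| ∈ {49}
|AC| ∈ [37, 61]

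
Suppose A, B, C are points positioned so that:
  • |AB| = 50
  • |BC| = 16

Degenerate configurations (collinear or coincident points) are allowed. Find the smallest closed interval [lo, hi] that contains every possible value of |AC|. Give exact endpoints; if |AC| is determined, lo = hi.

|AB| ∈ {50}
|BC| ∈ {16}
|AC| ∈ [34, 66]

|AC| ∈ [34, 66]  (≈ [34.0000, 66.0000])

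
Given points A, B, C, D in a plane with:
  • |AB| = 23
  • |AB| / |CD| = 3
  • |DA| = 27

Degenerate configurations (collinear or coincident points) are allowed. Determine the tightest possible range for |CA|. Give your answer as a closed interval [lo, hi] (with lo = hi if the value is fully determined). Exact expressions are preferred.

|CA| ∈ [58/3, 104/3]  (≈ [19.3333, 34.6667])

|AB| ∈ {23}
|AD| ∈ {27}
|CD| ∈ {23/3}
|BD| ∈ [4, 50]
|AC| ∈ [58/3, 104/3]
|BC| ∈ [0, 173/3]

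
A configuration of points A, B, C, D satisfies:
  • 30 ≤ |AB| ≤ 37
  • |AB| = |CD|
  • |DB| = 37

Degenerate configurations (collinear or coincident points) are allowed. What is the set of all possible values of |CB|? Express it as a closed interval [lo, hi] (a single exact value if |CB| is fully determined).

|CB| ∈ [0, 74]  (≈ [0.0000, 74.0000])

|AB| ∈ [30, 37]
|BD| ∈ {37}
|CD| ∈ [30, 37]
|AD| ∈ [0, 74]
|BC| ∈ [0, 74]
|AC| ∈ [0, 111]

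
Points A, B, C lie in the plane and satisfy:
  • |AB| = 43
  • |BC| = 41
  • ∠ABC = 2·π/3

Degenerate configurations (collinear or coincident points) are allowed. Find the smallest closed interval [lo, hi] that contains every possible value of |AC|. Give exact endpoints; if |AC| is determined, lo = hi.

|AC| = √(5293)  (≈ 72.7530)

|AB| ∈ {43}
|BC| ∈ {41}
|AC| ∈ {√(5293)}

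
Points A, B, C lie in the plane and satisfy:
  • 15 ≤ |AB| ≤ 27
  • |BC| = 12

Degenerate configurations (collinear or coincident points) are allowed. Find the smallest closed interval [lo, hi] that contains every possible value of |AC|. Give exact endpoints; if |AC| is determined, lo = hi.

|AC| ∈ [3, 39]  (≈ [3.0000, 39.0000])

|AB| ∈ [15, 27]
|BC| ∈ {12}
|AC| ∈ [3, 39]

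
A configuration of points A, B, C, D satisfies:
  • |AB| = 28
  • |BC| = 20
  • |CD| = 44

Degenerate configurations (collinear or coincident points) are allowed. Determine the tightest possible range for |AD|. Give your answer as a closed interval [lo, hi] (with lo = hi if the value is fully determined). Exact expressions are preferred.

|AD| ∈ [0, 92]  (≈ [0.0000, 92.0000])

|AB| ∈ {28}
|BC| ∈ {20}
|CD| ∈ {44}
|AC| ∈ [8, 48]
|BD| ∈ [24, 64]
|AD| ∈ [0, 92]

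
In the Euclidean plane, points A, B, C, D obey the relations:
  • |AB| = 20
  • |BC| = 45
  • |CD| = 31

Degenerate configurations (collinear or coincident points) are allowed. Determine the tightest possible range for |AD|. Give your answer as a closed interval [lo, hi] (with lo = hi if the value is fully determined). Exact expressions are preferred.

|AB| ∈ {20}
|BC| ∈ {45}
|CD| ∈ {31}
|AC| ∈ [25, 65]
|BD| ∈ [14, 76]
|AD| ∈ [0, 96]

|AD| ∈ [0, 96]  (≈ [0.0000, 96.0000])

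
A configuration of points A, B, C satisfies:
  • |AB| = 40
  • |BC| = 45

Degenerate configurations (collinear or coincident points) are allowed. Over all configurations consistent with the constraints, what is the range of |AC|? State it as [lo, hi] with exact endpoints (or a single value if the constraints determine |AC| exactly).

|AB| ∈ {40}
|BC| ∈ {45}
|AC| ∈ [5, 85]

|AC| ∈ [5, 85]  (≈ [5.0000, 85.0000])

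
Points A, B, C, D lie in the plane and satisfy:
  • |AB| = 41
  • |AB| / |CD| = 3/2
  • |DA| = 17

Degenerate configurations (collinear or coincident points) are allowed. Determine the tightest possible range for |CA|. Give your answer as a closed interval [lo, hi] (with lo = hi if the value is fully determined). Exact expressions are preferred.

|CA| ∈ [31/3, 133/3]  (≈ [10.3333, 44.3333])

|AB| ∈ {41}
|AD| ∈ {17}
|CD| ∈ {82/3}
|BD| ∈ [24, 58]
|AC| ∈ [31/3, 133/3]
|BC| ∈ [0, 256/3]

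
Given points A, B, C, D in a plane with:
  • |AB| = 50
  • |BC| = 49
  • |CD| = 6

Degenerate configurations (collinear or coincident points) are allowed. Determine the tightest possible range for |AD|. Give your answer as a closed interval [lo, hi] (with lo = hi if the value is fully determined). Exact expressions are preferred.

|AB| ∈ {50}
|BC| ∈ {49}
|CD| ∈ {6}
|AC| ∈ [1, 99]
|BD| ∈ [43, 55]
|AD| ∈ [0, 105]

|AD| ∈ [0, 105]  (≈ [0.0000, 105.0000])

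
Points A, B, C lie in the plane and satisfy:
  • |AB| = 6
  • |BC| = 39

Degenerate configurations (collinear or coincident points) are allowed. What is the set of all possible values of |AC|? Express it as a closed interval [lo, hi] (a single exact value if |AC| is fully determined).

|AC| ∈ [33, 45]  (≈ [33.0000, 45.0000])

|AB| ∈ {6}
|BC| ∈ {39}
|AC| ∈ [33, 45]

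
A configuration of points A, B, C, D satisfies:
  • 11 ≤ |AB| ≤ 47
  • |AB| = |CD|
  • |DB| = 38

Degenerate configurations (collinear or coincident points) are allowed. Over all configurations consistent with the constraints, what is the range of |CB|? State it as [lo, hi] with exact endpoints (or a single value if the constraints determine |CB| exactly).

|CB| ∈ [0, 85]  (≈ [0.0000, 85.0000])

|AB| ∈ [11, 47]
|BD| ∈ {38}
|CD| ∈ [11, 47]
|AD| ∈ [0, 85]
|BC| ∈ [0, 85]
|AC| ∈ [0, 132]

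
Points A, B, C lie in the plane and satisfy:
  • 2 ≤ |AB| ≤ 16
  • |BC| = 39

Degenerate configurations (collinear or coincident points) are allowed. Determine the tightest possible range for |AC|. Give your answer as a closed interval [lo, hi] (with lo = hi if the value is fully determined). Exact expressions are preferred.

|AB| ∈ [2, 16]
|BC| ∈ {39}
|AC| ∈ [23, 55]

|AC| ∈ [23, 55]  (≈ [23.0000, 55.0000])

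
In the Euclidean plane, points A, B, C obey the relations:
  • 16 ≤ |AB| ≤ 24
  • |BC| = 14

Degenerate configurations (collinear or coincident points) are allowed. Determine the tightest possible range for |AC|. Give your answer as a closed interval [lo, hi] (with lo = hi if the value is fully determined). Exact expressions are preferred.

|AB| ∈ [16, 24]
|BC| ∈ {14}
|AC| ∈ [2, 38]

|AC| ∈ [2, 38]  (≈ [2.0000, 38.0000])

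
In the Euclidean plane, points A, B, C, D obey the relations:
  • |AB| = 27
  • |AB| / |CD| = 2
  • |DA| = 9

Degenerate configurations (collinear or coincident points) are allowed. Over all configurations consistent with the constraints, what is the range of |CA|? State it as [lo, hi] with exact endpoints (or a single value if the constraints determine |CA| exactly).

|CA| ∈ [9/2, 45/2]  (≈ [4.5000, 22.5000])

|AB| ∈ {27}
|AD| ∈ {9}
|CD| ∈ {27/2}
|BD| ∈ [18, 36]
|AC| ∈ [9/2, 45/2]
|BC| ∈ [9/2, 99/2]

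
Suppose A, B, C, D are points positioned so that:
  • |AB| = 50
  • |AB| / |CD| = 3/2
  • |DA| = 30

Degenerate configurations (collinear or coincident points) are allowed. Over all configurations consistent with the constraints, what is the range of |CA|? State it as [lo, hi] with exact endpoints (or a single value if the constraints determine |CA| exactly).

|AB| ∈ {50}
|AD| ∈ {30}
|CD| ∈ {100/3}
|BD| ∈ [20, 80]
|AC| ∈ [10/3, 190/3]
|BC| ∈ [0, 340/3]

|CA| ∈ [10/3, 190/3]  (≈ [3.3333, 63.3333])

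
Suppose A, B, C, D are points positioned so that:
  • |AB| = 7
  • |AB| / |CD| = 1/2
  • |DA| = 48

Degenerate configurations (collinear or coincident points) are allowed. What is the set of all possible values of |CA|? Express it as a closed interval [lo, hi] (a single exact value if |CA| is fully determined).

|AB| ∈ {7}
|AD| ∈ {48}
|CD| ∈ {14}
|BD| ∈ [41, 55]
|AC| ∈ [34, 62]
|BC| ∈ [27, 69]

|CA| ∈ [34, 62]  (≈ [34.0000, 62.0000])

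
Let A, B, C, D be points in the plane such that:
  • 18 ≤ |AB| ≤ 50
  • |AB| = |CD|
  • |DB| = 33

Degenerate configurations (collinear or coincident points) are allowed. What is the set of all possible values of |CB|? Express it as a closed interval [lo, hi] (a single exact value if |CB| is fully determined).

|CB| ∈ [0, 83]  (≈ [0.0000, 83.0000])

|AB| ∈ [18, 50]
|BD| ∈ {33}
|CD| ∈ [18, 50]
|AD| ∈ [0, 83]
|BC| ∈ [0, 83]
|AC| ∈ [0, 133]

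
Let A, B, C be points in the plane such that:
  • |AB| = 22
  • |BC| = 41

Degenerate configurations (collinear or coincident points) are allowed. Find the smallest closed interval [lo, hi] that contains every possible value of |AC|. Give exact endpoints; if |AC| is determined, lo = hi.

|AB| ∈ {22}
|BC| ∈ {41}
|AC| ∈ [19, 63]

|AC| ∈ [19, 63]  (≈ [19.0000, 63.0000])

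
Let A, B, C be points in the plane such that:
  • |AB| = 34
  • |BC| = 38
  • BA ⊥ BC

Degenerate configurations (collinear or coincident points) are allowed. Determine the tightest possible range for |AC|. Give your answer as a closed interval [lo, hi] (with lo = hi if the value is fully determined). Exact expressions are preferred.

|AB| ∈ {34}
|BC| ∈ {38}
|AC| ∈ {10·√(26)}

|AC| = 10·√(26)  (≈ 50.9902)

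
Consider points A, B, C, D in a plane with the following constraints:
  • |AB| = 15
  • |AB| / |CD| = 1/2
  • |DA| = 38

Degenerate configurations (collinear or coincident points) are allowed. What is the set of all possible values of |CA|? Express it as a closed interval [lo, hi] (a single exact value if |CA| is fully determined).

|AB| ∈ {15}
|AD| ∈ {38}
|CD| ∈ {30}
|BD| ∈ [23, 53]
|AC| ∈ [8, 68]
|BC| ∈ [0, 83]

|CA| ∈ [8, 68]  (≈ [8.0000, 68.0000])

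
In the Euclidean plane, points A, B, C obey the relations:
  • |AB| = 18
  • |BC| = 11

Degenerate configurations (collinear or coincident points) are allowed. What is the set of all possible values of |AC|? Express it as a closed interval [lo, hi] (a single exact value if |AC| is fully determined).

|AC| ∈ [7, 29]  (≈ [7.0000, 29.0000])

|AB| ∈ {18}
|BC| ∈ {11}
|AC| ∈ [7, 29]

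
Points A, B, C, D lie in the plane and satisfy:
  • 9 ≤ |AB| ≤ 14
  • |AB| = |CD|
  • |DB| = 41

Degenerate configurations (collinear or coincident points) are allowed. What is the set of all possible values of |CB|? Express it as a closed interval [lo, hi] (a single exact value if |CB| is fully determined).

|AB| ∈ [9, 14]
|BD| ∈ {41}
|CD| ∈ [9, 14]
|AD| ∈ [27, 55]
|BC| ∈ [27, 55]
|AC| ∈ [13, 69]

|CB| ∈ [27, 55]  (≈ [27.0000, 55.0000])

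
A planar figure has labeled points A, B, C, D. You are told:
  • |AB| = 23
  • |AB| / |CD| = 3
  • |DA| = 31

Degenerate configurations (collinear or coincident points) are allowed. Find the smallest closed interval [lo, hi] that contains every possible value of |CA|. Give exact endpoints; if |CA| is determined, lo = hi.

|CA| ∈ [70/3, 116/3]  (≈ [23.3333, 38.6667])

|AB| ∈ {23}
|AD| ∈ {31}
|CD| ∈ {23/3}
|BD| ∈ [8, 54]
|AC| ∈ [70/3, 116/3]
|BC| ∈ [1/3, 185/3]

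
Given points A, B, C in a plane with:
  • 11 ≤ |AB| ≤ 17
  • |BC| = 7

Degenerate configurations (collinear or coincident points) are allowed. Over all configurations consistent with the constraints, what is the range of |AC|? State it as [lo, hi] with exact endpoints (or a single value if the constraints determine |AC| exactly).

|AC| ∈ [4, 24]  (≈ [4.0000, 24.0000])

|AB| ∈ [11, 17]
|BC| ∈ {7}
|AC| ∈ [4, 24]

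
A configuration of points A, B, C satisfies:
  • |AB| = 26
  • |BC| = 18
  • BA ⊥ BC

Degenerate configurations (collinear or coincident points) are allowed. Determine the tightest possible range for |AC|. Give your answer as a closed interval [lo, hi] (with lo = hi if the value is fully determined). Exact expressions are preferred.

|AC| = 10·√(10)  (≈ 31.6228)

|AB| ∈ {26}
|BC| ∈ {18}
|AC| ∈ {10·√(10)}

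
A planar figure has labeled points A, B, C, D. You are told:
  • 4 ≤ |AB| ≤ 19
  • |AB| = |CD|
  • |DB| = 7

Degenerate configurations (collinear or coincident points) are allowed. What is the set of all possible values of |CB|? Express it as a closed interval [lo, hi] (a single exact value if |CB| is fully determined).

|CB| ∈ [0, 26]  (≈ [0.0000, 26.0000])

|AB| ∈ [4, 19]
|BD| ∈ {7}
|CD| ∈ [4, 19]
|AD| ∈ [0, 26]
|BC| ∈ [0, 26]
|AC| ∈ [0, 45]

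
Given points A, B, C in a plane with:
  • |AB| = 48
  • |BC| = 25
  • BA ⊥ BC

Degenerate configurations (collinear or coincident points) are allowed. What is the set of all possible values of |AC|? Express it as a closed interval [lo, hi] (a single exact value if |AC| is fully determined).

|AB| ∈ {48}
|BC| ∈ {25}
|AC| ∈ {√(2929)}

|AC| = √(2929)  (≈ 54.1202)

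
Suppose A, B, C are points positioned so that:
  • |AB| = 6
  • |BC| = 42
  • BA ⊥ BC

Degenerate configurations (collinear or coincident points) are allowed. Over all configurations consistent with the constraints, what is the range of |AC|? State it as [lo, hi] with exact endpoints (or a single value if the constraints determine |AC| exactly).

|AB| ∈ {6}
|BC| ∈ {42}
|AC| ∈ {30·√(2)}

|AC| = 30·√(2)  (≈ 42.4264)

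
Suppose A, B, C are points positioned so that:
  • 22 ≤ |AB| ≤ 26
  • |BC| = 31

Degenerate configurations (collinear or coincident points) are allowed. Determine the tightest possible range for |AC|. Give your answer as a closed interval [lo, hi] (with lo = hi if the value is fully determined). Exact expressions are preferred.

|AC| ∈ [5, 57]  (≈ [5.0000, 57.0000])

|AB| ∈ [22, 26]
|BC| ∈ {31}
|AC| ∈ [5, 57]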